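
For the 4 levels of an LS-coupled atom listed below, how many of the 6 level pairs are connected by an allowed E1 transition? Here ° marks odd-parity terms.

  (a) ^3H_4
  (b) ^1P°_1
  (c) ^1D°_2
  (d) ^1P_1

2

(a)–(b): forbidden (ΔS, ΔL, ΔJ).
(a)–(c): forbidden (ΔS, ΔL, ΔJ).
(a)–(d): forbidden (parity, ΔS, ΔL, ΔJ).
(b)–(c): forbidden (parity).
(b)–(d): allowed.
(c)–(d): allowed.
Allowed pairs: 2 of 6.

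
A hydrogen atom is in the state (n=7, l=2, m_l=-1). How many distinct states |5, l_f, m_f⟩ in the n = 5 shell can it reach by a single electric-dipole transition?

5

E1 requires Δl = ±1, so l_f ∈ {1, 3}; with 0 ≤ l_f ≤ n_f−1 = 4, the allowed l_f values are {1, 3}.
For l_f = 1: m_f ∈ {m_i−1, m_i, m_i+1} ∩ [−1, 1] = {-1, 0} → 2 states.
For l_f = 3: m_f ∈ {m_i−1, m_i, m_i+1} ∩ [−3, 3] = {-2, -1, 0} → 3 states.
Total: 5.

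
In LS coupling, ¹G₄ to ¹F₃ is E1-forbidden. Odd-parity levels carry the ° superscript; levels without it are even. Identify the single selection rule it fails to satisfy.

ΔJ = 0, ±1 (not J=0↔0): J: 4 → 3, ΔJ = -1 — ✓.
ΔL = 0, ±1 (not L=0↔0): L: 4 → 3, ΔL = -1 — ✓.
ΔS = 0: S: 0 → 0 — ✓.
Parity must change: even → even — ✗.

parity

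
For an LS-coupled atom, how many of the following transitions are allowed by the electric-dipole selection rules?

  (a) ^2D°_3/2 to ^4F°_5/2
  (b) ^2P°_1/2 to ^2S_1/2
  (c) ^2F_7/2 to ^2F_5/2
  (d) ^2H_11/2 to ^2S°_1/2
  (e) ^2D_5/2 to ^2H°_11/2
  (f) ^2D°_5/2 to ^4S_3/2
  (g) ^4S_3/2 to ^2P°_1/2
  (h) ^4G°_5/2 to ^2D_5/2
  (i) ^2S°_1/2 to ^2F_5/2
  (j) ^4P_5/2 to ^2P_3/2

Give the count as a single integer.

(a) forbidden (parity, ΔS fail)
(b) allowed
(c) forbidden (parity fails)
(d) forbidden (ΔL, ΔJ fail)
(e) forbidden (ΔL, ΔJ fail)
(f) forbidden (ΔS, ΔL fail)
(g) forbidden (ΔS fails)
(h) forbidden (ΔS, ΔL fail)
(i) forbidden (ΔL, ΔJ fail)
(j) forbidden (parity, ΔS fail)
Total allowed: 1 of 10.

1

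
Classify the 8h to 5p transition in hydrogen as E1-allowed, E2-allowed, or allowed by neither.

neither

Δl = 1 − 5 = -4; l_i + l_f = 6.
E1 (Δl = ±1): not satisfied.
E2 (Δl = 0,±2, l_i+l_f ≥ 2): not satisfied.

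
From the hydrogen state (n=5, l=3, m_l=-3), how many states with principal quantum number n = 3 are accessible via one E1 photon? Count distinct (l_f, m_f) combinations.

1

E1 requires Δl = ±1, so l_f ∈ {2, 4}; with 0 ≤ l_f ≤ n_f−1 = 2, the allowed l_f values are {2}.
For l_f = 2: m_f ∈ {m_i−1, m_i, m_i+1} ∩ [−2, 2] = {-2} → 1 state.
Total: 1.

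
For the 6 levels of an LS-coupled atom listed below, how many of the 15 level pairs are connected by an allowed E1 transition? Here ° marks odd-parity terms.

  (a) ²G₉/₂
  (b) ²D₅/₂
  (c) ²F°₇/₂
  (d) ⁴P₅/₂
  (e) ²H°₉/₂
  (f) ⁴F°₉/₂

3

(a)–(b): forbidden (parity, ΔL, ΔJ).
(a)–(c): allowed.
(a)–(d): forbidden (parity, ΔS, ΔL, ΔJ).
(a)–(e): allowed.
(a)–(f): forbidden (ΔS).
(b)–(c): allowed.
(b)–(d): forbidden (parity, ΔS).
(b)–(e): forbidden (ΔL, ΔJ).
(b)–(f): forbidden (ΔS, ΔJ).
(c)–(d): forbidden (ΔS, ΔL).
(c)–(e): forbidden (parity, ΔL).
(c)–(f): forbidden (parity, ΔS).
(d)–(e): forbidden (ΔS, ΔL, ΔJ).
(d)–(f): forbidden (ΔL, ΔJ).
(e)–(f): forbidden (parity, ΔS, ΔL).
Allowed pairs: 3 of 15.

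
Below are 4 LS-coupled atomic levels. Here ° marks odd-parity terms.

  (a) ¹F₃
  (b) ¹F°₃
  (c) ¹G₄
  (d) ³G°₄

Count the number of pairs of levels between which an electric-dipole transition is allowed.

(a)–(b): allowed.
(a)–(c): forbidden (parity).
(a)–(d): forbidden (ΔS).
(b)–(c): allowed.
(b)–(d): forbidden (parity, ΔS).
(c)–(d): forbidden (ΔS).
Allowed pairs: 2 of 6.

2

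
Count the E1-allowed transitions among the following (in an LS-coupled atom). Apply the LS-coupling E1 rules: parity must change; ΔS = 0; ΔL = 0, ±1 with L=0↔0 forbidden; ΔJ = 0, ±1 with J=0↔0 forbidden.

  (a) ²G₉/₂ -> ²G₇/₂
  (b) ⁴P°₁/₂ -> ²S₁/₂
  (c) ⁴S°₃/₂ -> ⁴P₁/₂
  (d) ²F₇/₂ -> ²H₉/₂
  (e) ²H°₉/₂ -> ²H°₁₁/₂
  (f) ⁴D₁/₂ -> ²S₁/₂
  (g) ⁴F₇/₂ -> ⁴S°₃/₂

(a) forbidden (parity fails)
(b) forbidden (ΔS fails)
(c) allowed
(d) forbidden (parity, ΔL fail)
(e) forbidden (parity fails)
(f) forbidden (parity, ΔS, ΔL fail)
(g) forbidden (ΔL, ΔJ fail)
Total allowed: 1 of 7.

1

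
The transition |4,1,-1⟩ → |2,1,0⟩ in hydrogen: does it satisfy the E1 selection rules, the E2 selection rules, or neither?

E2

Δl = 1 − 1 = +0; l_i + l_f = 2.
Δm_l = +1.
E1 (Δl = ±1, |Δm_l| ≤ 1): not satisfied.
E2 (Δl = 0,±2, l_i+l_f ≥ 2, |Δm_l| ≤ 2): satisfied.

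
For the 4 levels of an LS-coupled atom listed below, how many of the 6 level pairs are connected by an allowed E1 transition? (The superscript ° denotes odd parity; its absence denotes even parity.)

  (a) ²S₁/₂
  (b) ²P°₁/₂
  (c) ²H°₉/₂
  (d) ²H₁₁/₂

2

(a)–(b): allowed.
(a)–(c): forbidden (ΔL, ΔJ).
(a)–(d): forbidden (parity, ΔL, ΔJ).
(b)–(c): forbidden (parity, ΔL, ΔJ).
(b)–(d): forbidden (ΔL, ΔJ).
(c)–(d): allowed.
Allowed pairs: 2 of 6.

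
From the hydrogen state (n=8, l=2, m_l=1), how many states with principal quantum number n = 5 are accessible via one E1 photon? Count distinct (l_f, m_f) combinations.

5

E1 requires Δl = ±1, so l_f ∈ {1, 3}; with 0 ≤ l_f ≤ n_f−1 = 4, the allowed l_f values are {1, 3}.
For l_f = 1: m_f ∈ {m_i−1, m_i, m_i+1} ∩ [−1, 1] = {0, 1} → 2 states.
For l_f = 3: m_f ∈ {m_i−1, m_i, m_i+1} ∩ [−3, 3] = {0, 1, 2} → 3 states.
Total: 5.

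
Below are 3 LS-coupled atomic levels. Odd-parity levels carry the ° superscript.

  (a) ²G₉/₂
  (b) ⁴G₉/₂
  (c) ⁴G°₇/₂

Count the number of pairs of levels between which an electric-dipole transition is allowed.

1

(a)–(b): forbidden (parity, ΔS).
(a)–(c): forbidden (ΔS).
(b)–(c): allowed.
Allowed pairs: 1 of 3.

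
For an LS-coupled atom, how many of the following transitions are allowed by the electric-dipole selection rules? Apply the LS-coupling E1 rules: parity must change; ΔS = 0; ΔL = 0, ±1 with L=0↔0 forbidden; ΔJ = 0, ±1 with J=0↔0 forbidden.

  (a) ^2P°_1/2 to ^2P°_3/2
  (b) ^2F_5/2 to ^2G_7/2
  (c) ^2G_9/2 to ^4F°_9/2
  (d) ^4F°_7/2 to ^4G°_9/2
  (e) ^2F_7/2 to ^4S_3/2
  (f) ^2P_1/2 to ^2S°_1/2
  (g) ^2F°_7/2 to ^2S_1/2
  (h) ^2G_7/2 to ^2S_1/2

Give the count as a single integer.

1

(a) forbidden (parity fails)
(b) forbidden (parity fails)
(c) forbidden (ΔS fails)
(d) forbidden (parity fails)
(e) forbidden (parity, ΔS, ΔL, ΔJ fail)
(f) allowed
(g) forbidden (ΔL, ΔJ fail)
(h) forbidden (parity, ΔL, ΔJ fail)
Total allowed: 1 of 8.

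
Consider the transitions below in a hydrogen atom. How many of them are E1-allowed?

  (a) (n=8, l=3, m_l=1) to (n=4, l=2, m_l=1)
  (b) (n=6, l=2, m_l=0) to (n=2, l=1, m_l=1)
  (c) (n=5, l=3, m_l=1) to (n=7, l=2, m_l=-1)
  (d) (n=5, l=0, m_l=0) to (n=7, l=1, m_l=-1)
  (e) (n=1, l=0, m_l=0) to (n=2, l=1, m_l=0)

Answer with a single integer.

(a) allowed
(b) allowed
(c) forbidden — Δm_l = -2 (E1 requires Δm_l = 0, ±1)
(d) allowed
(e) allowed
Total allowed: 4 of 5.

4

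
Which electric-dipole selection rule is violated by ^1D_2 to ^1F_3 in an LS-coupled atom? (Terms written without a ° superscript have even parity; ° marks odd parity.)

parity

Parity must change: even → even — fails.
ΔS = 0: S: 0 → 0 — ok.
ΔL = 0, ±1 (not L=0↔0): L: 2 → 3, ΔL = +1 — ok.
ΔJ = 0, ±1 (not J=0↔0): J: 2 → 3, ΔJ = +1 — ok.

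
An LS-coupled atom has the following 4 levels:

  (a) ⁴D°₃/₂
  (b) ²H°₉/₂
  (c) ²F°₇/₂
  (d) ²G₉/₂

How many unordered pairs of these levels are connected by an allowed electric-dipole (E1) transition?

(a)–(b): forbidden (parity, ΔS, ΔL, ΔJ).
(a)–(c): forbidden (parity, ΔS, ΔJ).
(a)–(d): forbidden (ΔS, ΔL, ΔJ).
(b)–(c): forbidden (parity, ΔL).
(b)–(d): allowed.
(c)–(d): allowed.
Allowed pairs: 2 of 6.

2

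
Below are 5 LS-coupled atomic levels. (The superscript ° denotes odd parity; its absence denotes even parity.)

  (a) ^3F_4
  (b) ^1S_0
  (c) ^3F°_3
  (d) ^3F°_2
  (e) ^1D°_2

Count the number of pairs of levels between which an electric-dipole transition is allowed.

1

(a)–(b): forbidden (parity, ΔS, ΔL, ΔJ).
(a)–(c): allowed.
(a)–(d): forbidden (ΔJ).
(a)–(e): forbidden (ΔS, ΔJ).
(b)–(c): forbidden (ΔS, ΔL, ΔJ).
(b)–(d): forbidden (ΔS, ΔL, ΔJ).
(b)–(e): forbidden (ΔL, ΔJ).
(c)–(d): forbidden (parity).
(c)–(e): forbidden (parity, ΔS).
(d)–(e): forbidden (parity, ΔS).
Allowed pairs: 1 of 10.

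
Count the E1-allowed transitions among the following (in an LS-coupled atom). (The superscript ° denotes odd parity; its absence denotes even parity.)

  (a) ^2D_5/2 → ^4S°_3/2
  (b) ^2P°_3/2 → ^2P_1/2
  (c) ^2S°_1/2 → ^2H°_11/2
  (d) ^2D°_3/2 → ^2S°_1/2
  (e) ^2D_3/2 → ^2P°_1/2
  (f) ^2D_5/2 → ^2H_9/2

(a) forbidden (ΔS, ΔL fail)
(b) allowed
(c) forbidden (parity, ΔL, ΔJ fail)
(d) forbidden (parity, ΔL fail)
(e) allowed
(f) forbidden (parity, ΔL, ΔJ fail)
Total allowed: 2 of 6.

2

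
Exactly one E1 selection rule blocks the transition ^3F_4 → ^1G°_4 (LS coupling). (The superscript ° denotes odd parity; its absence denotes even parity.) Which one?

the ΔS = 0 rule

Reading off the term symbols: S 1→0, L 3→4, J 4→4, parity even→odd.
Parity must change: even → odd — ok.
ΔS = 0: S: 1 → 0 — fails.
ΔL = 0, ±1 (not L=0↔0): L: 3 → 4, ΔL = +1 — ok.
ΔJ = 0, ±1 (not J=0↔0): J: 4 → 4, ΔJ = +0 — ok.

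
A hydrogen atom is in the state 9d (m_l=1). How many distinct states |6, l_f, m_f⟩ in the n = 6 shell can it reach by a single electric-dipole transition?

5

E1 requires Δl = ±1, so l_f ∈ {1, 3}; with 0 ≤ l_f ≤ n_f−1 = 5, the allowed l_f values are {1, 3}.
For l_f = 1: m_f ∈ {m_i−1, m_i, m_i+1} ∩ [−1, 1] = {0, 1} → 2 states.
For l_f = 3: m_f ∈ {m_i−1, m_i, m_i+1} ∩ [−3, 3] = {0, 1, 2} → 3 states.
Total: 5.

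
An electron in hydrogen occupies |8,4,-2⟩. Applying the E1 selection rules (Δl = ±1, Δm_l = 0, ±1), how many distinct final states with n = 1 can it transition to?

E1 requires l_f ∈ {3, 5}, but neither lies in [0, 0], so no final state is reachable.
Total: 0.

0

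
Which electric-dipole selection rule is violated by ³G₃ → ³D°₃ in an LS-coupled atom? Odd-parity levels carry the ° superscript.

the ΔL = 0, ±1 rule

Initial level: S=1, L=4, J=3, parity even. Final level: S=1, L=2, J=3, parity odd.
Parity must change: even → odd — passes.
ΔS = 0: S: 1 → 1 — passes.
ΔL = 0, ±1 (not L=0↔0): L: 4 → 2, ΔL = -2 — fails.
ΔJ = 0, ±1 (not J=0↔0): J: 3 → 3, ΔJ = +0 — passes.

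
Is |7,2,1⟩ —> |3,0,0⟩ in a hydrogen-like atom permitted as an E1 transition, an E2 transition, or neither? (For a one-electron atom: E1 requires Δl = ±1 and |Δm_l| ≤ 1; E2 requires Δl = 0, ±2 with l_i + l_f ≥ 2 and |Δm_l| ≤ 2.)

Δl = 0 − 2 = -2; l_i + l_f = 2.
Δm_l = -1.
E1 (Δl = ±1, |Δm_l| ≤ 1): not satisfied.
E2 (Δl = 0,±2, l_i+l_f ≥ 2, |Δm_l| ≤ 2): satisfied.

E2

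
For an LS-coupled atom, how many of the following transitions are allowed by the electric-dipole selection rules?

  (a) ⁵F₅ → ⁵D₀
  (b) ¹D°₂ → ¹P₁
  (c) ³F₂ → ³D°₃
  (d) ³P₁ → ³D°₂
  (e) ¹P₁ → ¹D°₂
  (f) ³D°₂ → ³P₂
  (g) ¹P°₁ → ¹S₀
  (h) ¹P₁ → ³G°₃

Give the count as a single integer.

6

(a) forbidden (parity, ΔJ fail)
(b) allowed
(c) allowed
(d) allowed
(e) allowed
(f) allowed
(g) allowed
(h) forbidden (ΔS, ΔL, ΔJ fail)
Total allowed: 6 of 8.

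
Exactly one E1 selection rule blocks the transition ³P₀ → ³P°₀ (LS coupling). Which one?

Initial level: S=1, L=1, J=0, parity even. Final level: S=1, L=1, J=0, parity odd.
Parity must change: even → odd — passes.
ΔS = 0: S: 1 → 1 — passes.
ΔL = 0, ±1 (not L=0↔0): L: 1 → 1, ΔL = +0 — passes.
ΔJ = 0, ±1 (not J=0↔0): J: 0 → 0, ΔJ = +0 — fails.

the J=0 ↔ J=0 exclusion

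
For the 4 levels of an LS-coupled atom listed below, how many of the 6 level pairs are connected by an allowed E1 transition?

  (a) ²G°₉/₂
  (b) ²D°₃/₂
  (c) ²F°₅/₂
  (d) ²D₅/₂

(a)–(b): forbidden (parity, ΔL, ΔJ).
(a)–(c): forbidden (parity, ΔJ).
(a)–(d): forbidden (ΔL, ΔJ).
(b)–(c): forbidden (parity).
(b)–(d): allowed.
(c)–(d): allowed.
Allowed pairs: 2 of 6.

2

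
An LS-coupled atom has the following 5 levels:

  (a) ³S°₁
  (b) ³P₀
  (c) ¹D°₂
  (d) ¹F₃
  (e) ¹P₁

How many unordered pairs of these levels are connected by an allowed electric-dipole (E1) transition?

3

(a)–(b): allowed.
(a)–(c): forbidden (parity, ΔS, ΔL).
(a)–(d): forbidden (ΔS, ΔL, ΔJ).
(a)–(e): forbidden (ΔS).
(b)–(c): forbidden (ΔS, ΔJ).
(b)–(d): forbidden (parity, ΔS, ΔL, ΔJ).
(b)–(e): forbidden (parity, ΔS).
(c)–(d): allowed.
(c)–(e): allowed.
(d)–(e): forbidden (parity, ΔL, ΔJ).
Allowed pairs: 3 of 10.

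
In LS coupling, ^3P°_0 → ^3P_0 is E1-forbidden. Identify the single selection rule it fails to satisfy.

Reading off the term symbols: S 1→1, L 1→1, J 0→0, parity odd→even.
Parity must change: odd → even — ok.
ΔS = 0: S: 1 → 1 — ok.
ΔL = 0, ±1 (not L=0↔0): L: 1 → 1, ΔL = +0 — ok.
ΔJ = 0, ±1 (not J=0↔0): J: 0 → 0, ΔJ = +0 — fails.

the J=0 ↔ J=0 exclusion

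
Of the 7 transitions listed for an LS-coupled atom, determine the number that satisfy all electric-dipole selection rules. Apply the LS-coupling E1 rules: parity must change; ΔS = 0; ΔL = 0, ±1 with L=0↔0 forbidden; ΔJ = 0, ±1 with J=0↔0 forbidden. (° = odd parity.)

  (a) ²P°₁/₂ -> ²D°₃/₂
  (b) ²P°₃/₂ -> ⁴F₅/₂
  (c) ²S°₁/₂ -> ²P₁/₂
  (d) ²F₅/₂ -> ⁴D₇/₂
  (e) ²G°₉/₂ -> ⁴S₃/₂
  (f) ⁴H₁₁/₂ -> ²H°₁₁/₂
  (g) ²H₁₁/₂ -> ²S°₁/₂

1

(a) forbidden (parity fails)
(b) forbidden (ΔS, ΔL fail)
(c) allowed
(d) forbidden (parity, ΔS fail)
(e) forbidden (ΔS, ΔL, ΔJ fail)
(f) forbidden (ΔS fails)
(g) forbidden (ΔL, ΔJ fail)
Total allowed: 1 of 7.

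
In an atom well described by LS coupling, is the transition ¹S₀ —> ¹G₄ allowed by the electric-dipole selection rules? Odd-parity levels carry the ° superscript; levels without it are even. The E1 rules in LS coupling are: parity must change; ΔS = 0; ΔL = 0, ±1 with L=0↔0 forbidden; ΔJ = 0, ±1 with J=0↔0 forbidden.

Initial level: S=0, L=0, J=0, parity even. Final level: S=0, L=4, J=4, parity even.
Parity must change: even → even — fails.
ΔS = 0: S: 0 → 0 — passes.
ΔJ = 0, ±1 (not J=0↔0): J: 0 → 4, ΔJ = +4 — fails.
ΔL = 0, ±1 (not L=0↔0): L: 0 → 4, ΔL = +4 — fails.
Rule(s) violated: parity, ΔL, ΔJ.

forbidden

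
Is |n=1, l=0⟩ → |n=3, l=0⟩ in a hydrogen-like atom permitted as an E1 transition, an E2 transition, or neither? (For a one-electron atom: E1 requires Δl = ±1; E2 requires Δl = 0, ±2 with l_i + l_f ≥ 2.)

Δl = 0 − 0 = +0; l_i + l_f = 0.
E1 (Δl = ±1): not satisfied.
E2 (Δl = 0,±2, l_i+l_f ≥ 2): not satisfied.

neither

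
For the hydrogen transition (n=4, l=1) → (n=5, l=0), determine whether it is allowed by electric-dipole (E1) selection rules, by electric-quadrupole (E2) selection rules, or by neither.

Δl = 0 − 1 = -1; l_i + l_f = 1.
E1 (Δl = ±1): satisfied.
E2 (Δl = 0,±2, l_i+l_f ≥ 2): not satisfied.

E1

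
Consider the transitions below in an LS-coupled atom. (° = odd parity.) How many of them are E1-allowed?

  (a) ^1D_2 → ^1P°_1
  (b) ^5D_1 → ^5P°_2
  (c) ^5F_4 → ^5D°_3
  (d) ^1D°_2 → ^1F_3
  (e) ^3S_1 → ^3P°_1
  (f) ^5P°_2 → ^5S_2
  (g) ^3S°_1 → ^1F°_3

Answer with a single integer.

(a) allowed
(b) allowed
(c) allowed
(d) allowed
(e) allowed
(f) allowed
(g) forbidden (parity, ΔS, ΔL, ΔJ fail)
Total allowed: 6 of 7.

6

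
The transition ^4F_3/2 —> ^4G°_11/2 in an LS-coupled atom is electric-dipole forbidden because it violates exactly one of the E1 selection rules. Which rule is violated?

Initial level: S=3/2, L=3, J=3/2, parity even. Final level: S=3/2, L=4, J=11/2, parity odd.
Parity must change: even → odd — passes.
ΔL = 0, ±1 (not L=0↔0): L: 3 → 4, ΔL = +1 — passes.
ΔS = 0: S: 3/2 → 3/2 — passes.
ΔJ = 0, ±1 (not J=0↔0): J: 3/2 → 11/2, ΔJ = +4 — fails.

the ΔJ = 0, ±1 rule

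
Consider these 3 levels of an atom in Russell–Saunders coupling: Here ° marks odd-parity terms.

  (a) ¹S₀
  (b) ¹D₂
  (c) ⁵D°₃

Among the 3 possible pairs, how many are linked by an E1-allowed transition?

0

(a)–(b): forbidden (parity, ΔL, ΔJ).
(a)–(c): forbidden (ΔS, ΔL, ΔJ).
(b)–(c): forbidden (ΔS).
Allowed pairs: 0 of 3.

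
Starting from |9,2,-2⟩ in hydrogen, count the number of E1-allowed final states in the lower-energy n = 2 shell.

E1 requires Δl = ±1, so l_f ∈ {1, 3}; with 0 ≤ l_f ≤ n_f−1 = 1, the allowed l_f values are {1}.
For l_f = 1: m_f ∈ {m_i−1, m_i, m_i+1} ∩ [−1, 1] = {-1} → 1 state.
Total: 1.

1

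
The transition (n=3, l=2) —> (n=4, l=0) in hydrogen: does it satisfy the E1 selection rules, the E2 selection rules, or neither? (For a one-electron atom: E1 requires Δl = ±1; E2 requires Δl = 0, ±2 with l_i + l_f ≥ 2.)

Δl = 0 − 2 = -2; l_i + l_f = 2.
E1 (Δl = ±1): not satisfied.
E2 (Δl = 0,±2, l_i+l_f ≥ 2): satisfied.

E2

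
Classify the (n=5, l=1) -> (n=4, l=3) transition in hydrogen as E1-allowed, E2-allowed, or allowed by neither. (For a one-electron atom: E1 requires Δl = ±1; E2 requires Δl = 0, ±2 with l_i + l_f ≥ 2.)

E2

Δl = 3 − 1 = +2; l_i + l_f = 4.
E1 (Δl = ±1): not satisfied.
E2 (Δl = 0,±2, l_i+l_f ≥ 2): satisfied.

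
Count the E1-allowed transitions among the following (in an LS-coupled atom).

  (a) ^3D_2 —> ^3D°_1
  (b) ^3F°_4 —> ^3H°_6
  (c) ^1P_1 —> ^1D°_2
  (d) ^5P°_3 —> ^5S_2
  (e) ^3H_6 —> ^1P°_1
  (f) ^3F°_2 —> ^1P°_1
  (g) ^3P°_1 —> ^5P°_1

3

(a) allowed
(b) forbidden (parity, ΔL, ΔJ fail)
(c) allowed
(d) allowed
(e) forbidden (ΔS, ΔL, ΔJ fail)
(f) forbidden (parity, ΔS, ΔL fail)
(g) forbidden (parity, ΔS fail)
Total allowed: 3 of 7.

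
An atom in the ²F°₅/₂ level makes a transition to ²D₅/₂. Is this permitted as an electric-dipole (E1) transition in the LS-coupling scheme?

allowed

Initial level: S=1/2, L=3, J=5/2, parity odd. Final level: S=1/2, L=2, J=5/2, parity even.
Parity must change: odd → even — ok.
ΔS = 0: S: 1/2 → 1/2 — ok.
ΔL = 0, ±1 (not L=0↔0): L: 3 → 2, ΔL = -1 — ok.
ΔJ = 0, ±1 (not J=0↔0): J: 5/2 → 5/2, ΔJ = +0 — ok.
All four E1 rules are satisfied.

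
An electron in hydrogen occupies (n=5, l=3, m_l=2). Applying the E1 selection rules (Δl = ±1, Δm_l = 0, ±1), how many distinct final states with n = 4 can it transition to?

E1 requires Δl = ±1, so l_f ∈ {2, 4}; with 0 ≤ l_f ≤ n_f−1 = 3, the allowed l_f values are {2}.
For l_f = 2: m_f ∈ {m_i−1, m_i, m_i+1} ∩ [−2, 2] = {1, 2} → 2 states.
Total: 2.

2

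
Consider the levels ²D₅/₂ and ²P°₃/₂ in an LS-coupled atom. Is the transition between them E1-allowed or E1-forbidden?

allowed

Initial level: S=1/2, L=2, J=5/2, parity even. Final level: S=1/2, L=1, J=3/2, parity odd.
Parity must change: even → odd — satisfied.
ΔS = 0: S: 1/2 → 1/2 — satisfied.
ΔL = 0, ±1 (not L=0↔0): L: 2 → 1, ΔL = -1 — satisfied.
ΔJ = 0, ±1 (not J=0↔0): J: 5/2 → 3/2, ΔJ = -1 — satisfied.
All four E1 rules are satisfied.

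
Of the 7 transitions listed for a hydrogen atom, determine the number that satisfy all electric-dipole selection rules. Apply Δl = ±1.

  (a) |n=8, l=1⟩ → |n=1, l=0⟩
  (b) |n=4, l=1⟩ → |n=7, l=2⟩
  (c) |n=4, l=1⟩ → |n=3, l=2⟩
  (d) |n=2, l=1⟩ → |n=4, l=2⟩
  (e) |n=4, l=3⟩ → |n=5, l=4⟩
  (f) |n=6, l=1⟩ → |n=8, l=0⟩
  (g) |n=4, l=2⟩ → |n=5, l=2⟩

6

(a) allowed
(b) allowed
(c) allowed
(d) allowed
(e) allowed
(f) allowed
(g) forbidden — Δl = +0 (E1 requires Δl = ±1)
Total allowed: 6 of 7.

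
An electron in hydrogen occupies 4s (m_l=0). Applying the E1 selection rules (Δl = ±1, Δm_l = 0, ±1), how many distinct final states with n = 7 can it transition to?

3

E1 requires Δl = ±1, so l_f ∈ {-1, 1}; with 0 ≤ l_f ≤ n_f−1 = 6, the allowed l_f values are {1}.
For l_f = 1: m_f ∈ {m_i−1, m_i, m_i+1} ∩ [−1, 1] = {-1, 0, 1} → 3 states.
Total: 3.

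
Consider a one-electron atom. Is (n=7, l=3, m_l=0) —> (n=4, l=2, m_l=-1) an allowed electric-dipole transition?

allowed

Initial l = 3, final l = 2, so Δl = -1. E1 requires Δl = ±1: ✓.
m_l: 0 → -1 (Δm_l = -1). |Δm_l| ≤ 1 ✓.
All E1 selection rules are satisfied.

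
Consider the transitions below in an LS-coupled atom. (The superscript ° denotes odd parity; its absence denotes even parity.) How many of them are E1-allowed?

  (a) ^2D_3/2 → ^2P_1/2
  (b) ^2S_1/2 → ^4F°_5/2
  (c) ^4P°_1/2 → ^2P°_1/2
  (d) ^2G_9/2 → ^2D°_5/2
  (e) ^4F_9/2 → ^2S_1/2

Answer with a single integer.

0

(a) forbidden (parity fails)
(b) forbidden (ΔS, ΔL, ΔJ fail)
(c) forbidden (parity, ΔS fail)
(d) forbidden (ΔL, ΔJ fail)
(e) forbidden (parity, ΔS, ΔL, ΔJ fail)
Total allowed: 0 of 5.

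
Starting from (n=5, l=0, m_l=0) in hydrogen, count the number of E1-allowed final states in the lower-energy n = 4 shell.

E1 requires Δl = ±1, so l_f ∈ {-1, 1}; with 0 ≤ l_f ≤ n_f−1 = 3, the allowed l_f values are {1}.
For l_f = 1: m_f ∈ {m_i−1, m_i, m_i+1} ∩ [−1, 1] = {-1, 0, 1} → 3 states.
Total: 3.

3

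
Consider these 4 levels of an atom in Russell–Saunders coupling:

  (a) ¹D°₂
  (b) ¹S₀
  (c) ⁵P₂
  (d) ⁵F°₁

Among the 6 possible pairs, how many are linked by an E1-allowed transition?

(a)–(b): forbidden (ΔL, ΔJ).
(a)–(c): forbidden (ΔS).
(a)–(d): forbidden (parity, ΔS).
(b)–(c): forbidden (parity, ΔS, ΔJ).
(b)–(d): forbidden (ΔS, ΔL).
(c)–(d): forbidden (ΔL).
Allowed pairs: 0 of 6.

0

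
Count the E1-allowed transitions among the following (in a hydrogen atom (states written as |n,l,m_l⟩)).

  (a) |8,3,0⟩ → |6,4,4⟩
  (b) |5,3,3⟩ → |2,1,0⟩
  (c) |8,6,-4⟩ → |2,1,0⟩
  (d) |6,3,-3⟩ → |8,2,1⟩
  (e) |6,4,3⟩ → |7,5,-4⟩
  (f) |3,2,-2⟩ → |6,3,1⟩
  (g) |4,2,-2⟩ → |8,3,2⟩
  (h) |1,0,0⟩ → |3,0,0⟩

(a) forbidden — Δm_l = +4 (E1 requires Δm_l = 0, ±1)
(b) forbidden — Δl = -2 (E1 requires Δl = ±1); Δm_l = -3 (E1 requires Δm_l = 0, ±1)
(c) forbidden — Δl = -5 (E1 requires Δl = ±1); Δm_l = +4 (E1 requires Δm_l = 0, ±1)
(d) forbidden — Δm_l = +4 (E1 requires Δm_l = 0, ±1)
(e) forbidden — Δm_l = -7 (E1 requires Δm_l = 0, ±1)
(f) forbidden — Δm_l = +3 (E1 requires Δm_l = 0, ±1)
(g) forbidden — Δm_l = +4 (E1 requires Δm_l = 0, ±1)
(h) forbidden — Δl = +0 (E1 requires Δl = ±1)
Total allowed: 0 of 8.

0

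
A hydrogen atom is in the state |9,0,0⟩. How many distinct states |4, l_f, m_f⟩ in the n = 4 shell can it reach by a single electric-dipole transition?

3

E1 requires Δl = ±1, so l_f ∈ {-1, 1}; with 0 ≤ l_f ≤ n_f−1 = 3, the allowed l_f values are {1}.
For l_f = 1: m_f ∈ {m_i−1, m_i, m_i+1} ∩ [−1, 1] = {-1, 0, 1} → 3 states.
Total: 3.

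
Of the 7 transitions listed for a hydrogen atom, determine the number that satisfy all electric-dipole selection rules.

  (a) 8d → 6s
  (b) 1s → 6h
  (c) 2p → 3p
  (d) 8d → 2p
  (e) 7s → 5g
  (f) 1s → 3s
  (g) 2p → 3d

2

(a) forbidden — Δl = -2 (E1 requires Δl = ±1)
(b) forbidden — Δl = +5 (E1 requires Δl = ±1)
(c) forbidden — Δl = +0 (E1 requires Δl = ±1)
(d) allowed
(e) forbidden — Δl = +4 (E1 requires Δl = ±1)
(f) forbidden — Δl = +0 (E1 requires Δl = ±1)
(g) allowed
Total allowed: 2 of 7.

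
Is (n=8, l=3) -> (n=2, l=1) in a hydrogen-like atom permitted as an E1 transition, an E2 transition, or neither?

Δl = 1 − 3 = -2; l_i + l_f = 4.
E1 (Δl = ±1): not satisfied.
E2 (Δl = 0,±2, l_i+l_f ≥ 2): satisfied.

E2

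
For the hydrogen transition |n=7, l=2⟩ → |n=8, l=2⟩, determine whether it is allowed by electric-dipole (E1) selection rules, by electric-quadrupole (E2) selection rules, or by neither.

Δl = 2 − 2 = +0; l_i + l_f = 4.
E1 (Δl = ±1): not satisfied.
E2 (Δl = 0,±2, l_i+l_f ≥ 2): satisfied.

E2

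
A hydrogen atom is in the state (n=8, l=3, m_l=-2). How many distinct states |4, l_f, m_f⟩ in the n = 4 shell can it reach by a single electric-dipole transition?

2

E1 requires Δl = ±1, so l_f ∈ {2, 4}; with 0 ≤ l_f ≤ n_f−1 = 3, the allowed l_f values are {2}.
For l_f = 2: m_f ∈ {m_i−1, m_i, m_i+1} ∩ [−2, 2] = {-2, -1} → 2 states.
Total: 2.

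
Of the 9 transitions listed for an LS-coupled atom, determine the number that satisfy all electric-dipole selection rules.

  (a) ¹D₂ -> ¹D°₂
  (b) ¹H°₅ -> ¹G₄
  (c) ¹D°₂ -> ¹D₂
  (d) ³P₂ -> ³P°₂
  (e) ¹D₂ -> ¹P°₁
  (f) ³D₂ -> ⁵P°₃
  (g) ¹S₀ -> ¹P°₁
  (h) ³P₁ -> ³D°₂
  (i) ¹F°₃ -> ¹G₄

(a) allowed
(b) allowed
(c) allowed
(d) allowed
(e) allowed
(f) forbidden (ΔS fails)
(g) allowed
(h) allowed
(i) allowed
Total allowed: 8 of 9.

8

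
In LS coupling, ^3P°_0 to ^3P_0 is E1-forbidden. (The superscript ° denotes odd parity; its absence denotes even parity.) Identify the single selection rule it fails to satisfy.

Reading off the term symbols: S 1→1, L 1→1, J 0→0, parity odd→even.
ΔJ = 0, ±1 (not J=0↔0): J: 0 → 0, ΔJ = +0 — violated.
ΔS = 0: S: 1 → 1 — satisfied.
ΔL = 0, ±1 (not L=0↔0): L: 1 → 1, ΔL = +0 — satisfied.
Parity must change: odd → even — satisfied.

the J=0 ↔ J=0 exclusion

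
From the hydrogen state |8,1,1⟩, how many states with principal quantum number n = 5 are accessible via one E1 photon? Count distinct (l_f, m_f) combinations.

4

E1 requires Δl = ±1, so l_f ∈ {0, 2}; with 0 ≤ l_f ≤ n_f−1 = 4, the allowed l_f values are {0, 2}.
For l_f = 0: m_f ∈ {m_i−1, m_i, m_i+1} ∩ [−0, 0] = {0} → 1 state.
For l_f = 2: m_f ∈ {m_i−1, m_i, m_i+1} ∩ [−2, 2] = {0, 1, 2} → 3 states.
Total: 4.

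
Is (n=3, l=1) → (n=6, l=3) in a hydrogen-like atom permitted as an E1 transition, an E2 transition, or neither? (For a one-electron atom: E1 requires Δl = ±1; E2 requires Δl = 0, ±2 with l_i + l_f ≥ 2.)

Δl = 3 − 1 = +2; l_i + l_f = 4.
E1 (Δl = ±1): not satisfied.
E2 (Δl = 0,±2, l_i+l_f ≥ 2): satisfied.

E2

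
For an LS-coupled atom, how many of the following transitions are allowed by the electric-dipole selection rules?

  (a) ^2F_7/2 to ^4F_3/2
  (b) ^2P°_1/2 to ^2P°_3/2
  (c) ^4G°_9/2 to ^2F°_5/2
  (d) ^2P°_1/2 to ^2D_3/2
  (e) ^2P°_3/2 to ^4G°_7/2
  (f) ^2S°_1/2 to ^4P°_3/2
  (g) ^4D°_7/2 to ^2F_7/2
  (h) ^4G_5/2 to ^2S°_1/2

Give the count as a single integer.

(a) forbidden (parity, ΔS, ΔJ fail)
(b) forbidden (parity fails)
(c) forbidden (parity, ΔS, ΔJ fail)
(d) allowed
(e) forbidden (parity, ΔS, ΔL, ΔJ fail)
(f) forbidden (parity, ΔS fail)
(g) forbidden (ΔS fails)
(h) forbidden (ΔS, ΔL, ΔJ fail)
Total allowed: 1 of 8.

1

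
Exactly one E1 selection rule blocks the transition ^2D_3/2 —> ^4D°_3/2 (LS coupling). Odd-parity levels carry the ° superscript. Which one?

the ΔS = 0 rule

Initial level: S=1/2, L=2, J=3/2, parity even. Final level: S=3/2, L=2, J=3/2, parity odd.
ΔJ = 0, ±1 (not J=0↔0): J: 3/2 → 3/2, ΔJ = +0 — ✓.
ΔS = 0: S: 1/2 → 3/2 — ✗.
ΔL = 0, ±1 (not L=0↔0): L: 2 → 2, ΔL = +0 — ✓.
Parity must change: even → odd — ✓.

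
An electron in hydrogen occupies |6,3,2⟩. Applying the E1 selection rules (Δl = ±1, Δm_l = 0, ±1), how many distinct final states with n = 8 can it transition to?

5

E1 requires Δl = ±1, so l_f ∈ {2, 4}; with 0 ≤ l_f ≤ n_f−1 = 7, the allowed l_f values are {2, 4}.
For l_f = 2: m_f ∈ {m_i−1, m_i, m_i+1} ∩ [−2, 2] = {1, 2} → 2 states.
For l_f = 4: m_f ∈ {m_i−1, m_i, m_i+1} ∩ [−4, 4] = {1, 2, 3} → 3 states.
Total: 5.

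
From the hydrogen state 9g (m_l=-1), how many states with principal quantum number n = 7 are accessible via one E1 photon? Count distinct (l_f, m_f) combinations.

E1 requires Δl = ±1, so l_f ∈ {3, 5}; with 0 ≤ l_f ≤ n_f−1 = 6, the allowed l_f values are {3, 5}.
For l_f = 3: m_f ∈ {m_i−1, m_i, m_i+1} ∩ [−3, 3] = {-2, -1, 0} → 3 states.
For l_f = 5: m_f ∈ {m_i−1, m_i, m_i+1} ∩ [−5, 5] = {-2, -1, 0} → 3 states.
Total: 6.

6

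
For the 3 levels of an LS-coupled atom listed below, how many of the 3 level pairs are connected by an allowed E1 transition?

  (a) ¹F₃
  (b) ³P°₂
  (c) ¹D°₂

1

(a)–(b): forbidden (ΔS, ΔL).
(a)–(c): allowed.
(b)–(c): forbidden (parity, ΔS).
Allowed pairs: 1 of 3.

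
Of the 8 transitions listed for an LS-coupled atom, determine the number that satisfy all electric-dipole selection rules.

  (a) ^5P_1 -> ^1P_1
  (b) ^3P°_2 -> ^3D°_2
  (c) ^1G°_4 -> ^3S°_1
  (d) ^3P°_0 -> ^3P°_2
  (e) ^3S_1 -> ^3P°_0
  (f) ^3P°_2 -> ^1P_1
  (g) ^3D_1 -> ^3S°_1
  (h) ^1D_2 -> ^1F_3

1

(a) forbidden (parity, ΔS fail)
(b) forbidden (parity fails)
(c) forbidden (parity, ΔS, ΔL, ΔJ fail)
(d) forbidden (parity, ΔJ fail)
(e) allowed
(f) forbidden (ΔS fails)
(g) forbidden (ΔL fails)
(h) forbidden (parity fails)
Total allowed: 1 of 8.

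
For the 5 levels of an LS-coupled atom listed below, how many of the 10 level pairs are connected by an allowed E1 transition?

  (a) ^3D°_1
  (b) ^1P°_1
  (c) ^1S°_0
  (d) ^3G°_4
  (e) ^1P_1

(a)–(b): forbidden (parity, ΔS).
(a)–(c): forbidden (parity, ΔS, ΔL).
(a)–(d): forbidden (parity, ΔL, ΔJ).
(a)–(e): forbidden (ΔS).
(b)–(c): forbidden (parity).
(b)–(d): forbidden (parity, ΔS, ΔL, ΔJ).
(b)–(e): allowed.
(c)–(d): forbidden (parity, ΔS, ΔL, ΔJ).
(c)–(e): allowed.
(d)–(e): forbidden (ΔS, ΔL, ΔJ).
Allowed pairs: 2 of 10.

2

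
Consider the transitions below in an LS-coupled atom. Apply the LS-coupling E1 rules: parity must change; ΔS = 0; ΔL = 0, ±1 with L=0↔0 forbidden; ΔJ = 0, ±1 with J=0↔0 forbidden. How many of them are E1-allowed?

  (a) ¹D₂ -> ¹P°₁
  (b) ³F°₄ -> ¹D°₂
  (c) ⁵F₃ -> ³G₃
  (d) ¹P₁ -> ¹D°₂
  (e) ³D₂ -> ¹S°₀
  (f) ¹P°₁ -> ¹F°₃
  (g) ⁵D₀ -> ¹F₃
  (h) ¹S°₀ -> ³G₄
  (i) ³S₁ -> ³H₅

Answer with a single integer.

2

(a) allowed
(b) forbidden (parity, ΔS, ΔJ fail)
(c) forbidden (parity, ΔS fail)
(d) allowed
(e) forbidden (ΔS, ΔL, ΔJ fail)
(f) forbidden (parity, ΔL, ΔJ fail)
(g) forbidden (parity, ΔS, ΔJ fail)
(h) forbidden (ΔS, ΔL, ΔJ fail)
(i) forbidden (parity, ΔL, ΔJ fail)
Total allowed: 2 of 9.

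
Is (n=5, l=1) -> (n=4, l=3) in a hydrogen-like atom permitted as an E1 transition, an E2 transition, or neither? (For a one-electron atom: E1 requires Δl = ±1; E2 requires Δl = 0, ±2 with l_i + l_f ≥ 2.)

Δl = 3 − 1 = +2; l_i + l_f = 4.
E1 (Δl = ±1): not satisfied.
E2 (Δl = 0,±2, l_i+l_f ≥ 2): satisfied.

E2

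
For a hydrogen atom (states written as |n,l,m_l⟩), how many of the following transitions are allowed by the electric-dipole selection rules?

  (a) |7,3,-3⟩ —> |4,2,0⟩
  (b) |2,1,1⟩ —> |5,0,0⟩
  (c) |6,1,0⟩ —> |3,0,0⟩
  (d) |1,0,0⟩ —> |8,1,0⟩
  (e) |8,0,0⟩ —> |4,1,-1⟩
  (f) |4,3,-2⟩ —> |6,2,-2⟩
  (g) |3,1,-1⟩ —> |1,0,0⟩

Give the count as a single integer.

(a) forbidden — Δm_l = +3 (E1 requires Δm_l = 0, ±1)
(b) allowed
(c) allowed
(d) allowed
(e) allowed
(f) allowed
(g) allowed
Total allowed: 6 of 7.

6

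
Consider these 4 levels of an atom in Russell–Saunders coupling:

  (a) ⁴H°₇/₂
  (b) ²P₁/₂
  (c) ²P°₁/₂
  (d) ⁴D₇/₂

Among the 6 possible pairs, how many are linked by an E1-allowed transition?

1

(a)–(b): forbidden (ΔS, ΔL, ΔJ).
(a)–(c): forbidden (parity, ΔS, ΔL, ΔJ).
(a)–(d): forbidden (ΔL).
(b)–(c): allowed.
(b)–(d): forbidden (parity, ΔS, ΔJ).
(c)–(d): forbidden (ΔS, ΔJ).
Allowed pairs: 1 of 6.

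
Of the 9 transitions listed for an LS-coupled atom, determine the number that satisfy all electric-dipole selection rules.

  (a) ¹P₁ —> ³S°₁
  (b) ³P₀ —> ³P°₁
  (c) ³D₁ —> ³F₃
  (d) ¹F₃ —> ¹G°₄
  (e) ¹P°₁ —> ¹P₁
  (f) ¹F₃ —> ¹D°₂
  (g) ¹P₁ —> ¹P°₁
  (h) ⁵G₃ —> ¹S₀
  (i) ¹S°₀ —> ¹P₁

6

(a) forbidden (ΔS fails)
(b) allowed
(c) forbidden (parity, ΔJ fail)
(d) allowed
(e) allowed
(f) allowed
(g) allowed
(h) forbidden (parity, ΔS, ΔL, ΔJ fail)
(i) allowed
Total allowed: 6 of 9.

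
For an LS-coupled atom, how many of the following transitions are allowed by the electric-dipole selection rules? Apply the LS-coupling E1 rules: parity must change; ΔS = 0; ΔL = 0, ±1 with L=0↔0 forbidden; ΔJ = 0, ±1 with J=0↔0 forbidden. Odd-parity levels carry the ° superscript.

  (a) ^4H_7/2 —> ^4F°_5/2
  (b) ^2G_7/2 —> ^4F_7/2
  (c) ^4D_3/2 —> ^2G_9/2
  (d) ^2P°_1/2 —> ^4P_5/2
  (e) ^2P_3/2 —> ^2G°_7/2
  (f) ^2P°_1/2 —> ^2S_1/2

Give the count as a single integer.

1

(a) forbidden (ΔL fails)
(b) forbidden (parity, ΔS fail)
(c) forbidden (parity, ΔS, ΔL, ΔJ fail)
(d) forbidden (ΔS, ΔJ fail)
(e) forbidden (ΔL, ΔJ fail)
(f) allowed
Total allowed: 1 of 6.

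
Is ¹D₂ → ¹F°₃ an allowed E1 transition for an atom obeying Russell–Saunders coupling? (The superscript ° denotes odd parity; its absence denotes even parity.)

allowed

Reading off the term symbols: S 0→0, L 2→3, J 2→3, parity even→odd.
Parity must change: even → odd — ok.
ΔS = 0: S: 0 → 0 — ok.
ΔL = 0, ±1 (not L=0↔0): L: 2 → 3, ΔL = +1 — ok.
ΔJ = 0, ±1 (not J=0↔0): J: 2 → 3, ΔJ = +1 — ok.
All four E1 rules are satisfied.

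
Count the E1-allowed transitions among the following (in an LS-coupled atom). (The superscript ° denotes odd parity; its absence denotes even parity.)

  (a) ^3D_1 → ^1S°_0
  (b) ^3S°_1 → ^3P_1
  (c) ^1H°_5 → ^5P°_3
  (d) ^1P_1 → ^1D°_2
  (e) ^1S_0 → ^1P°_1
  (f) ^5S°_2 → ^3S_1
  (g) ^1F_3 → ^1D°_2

(a) forbidden (ΔS, ΔL fail)
(b) allowed
(c) forbidden (parity, ΔS, ΔL, ΔJ fail)
(d) allowed
(e) allowed
(f) forbidden (ΔS, ΔL fail)
(g) allowed
Total allowed: 4 of 7.

4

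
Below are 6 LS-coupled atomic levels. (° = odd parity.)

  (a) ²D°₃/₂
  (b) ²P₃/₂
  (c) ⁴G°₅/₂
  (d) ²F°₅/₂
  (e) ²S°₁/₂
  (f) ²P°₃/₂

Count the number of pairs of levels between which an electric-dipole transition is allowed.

(a)–(b): allowed.
(a)–(c): forbidden (parity, ΔS, ΔL).
(a)–(d): forbidden (parity).
(a)–(e): forbidden (parity, ΔL).
(a)–(f): forbidden (parity).
(b)–(c): forbidden (ΔS, ΔL).
(b)–(d): forbidden (ΔL).
(b)–(e): allowed.
(b)–(f): allowed.
(c)–(d): forbidden (parity, ΔS).
(c)–(e): forbidden (parity, ΔS, ΔL, ΔJ).
(c)–(f): forbidden (parity, ΔS, ΔL).
(d)–(e): forbidden (parity, ΔL, ΔJ).
(d)–(f): forbidden (parity, ΔL).
(e)–(f): forbidden (parity).
Allowed pairs: 3 of 15.

3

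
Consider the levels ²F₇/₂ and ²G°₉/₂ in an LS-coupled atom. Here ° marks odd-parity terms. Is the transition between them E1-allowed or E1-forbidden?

ΔL = 0, ±1 (not L=0↔0): L: 3 → 4, ΔL = +1 — satisfied.
ΔS = 0: S: 1/2 → 1/2 — satisfied.
ΔJ = 0, ±1 (not J=0↔0): J: 7/2 → 9/2, ΔJ = +1 — satisfied.
Parity must change: even → odd — satisfied.
All four E1 rules are satisfied.

allowed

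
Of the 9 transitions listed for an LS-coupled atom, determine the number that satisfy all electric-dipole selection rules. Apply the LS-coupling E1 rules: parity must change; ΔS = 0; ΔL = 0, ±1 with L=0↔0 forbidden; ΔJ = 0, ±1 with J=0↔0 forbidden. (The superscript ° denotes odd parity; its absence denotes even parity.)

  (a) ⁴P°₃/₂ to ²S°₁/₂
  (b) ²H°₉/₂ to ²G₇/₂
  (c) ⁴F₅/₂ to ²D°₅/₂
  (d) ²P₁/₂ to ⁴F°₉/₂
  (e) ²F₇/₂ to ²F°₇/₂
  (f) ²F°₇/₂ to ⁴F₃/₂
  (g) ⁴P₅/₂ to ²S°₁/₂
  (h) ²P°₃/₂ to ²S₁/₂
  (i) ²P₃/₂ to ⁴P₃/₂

3

(a) forbidden (parity, ΔS fail)
(b) allowed
(c) forbidden (ΔS fails)
(d) forbidden (ΔS, ΔL, ΔJ fail)
(e) allowed
(f) forbidden (ΔS, ΔJ fail)
(g) forbidden (ΔS, ΔJ fail)
(h) allowed
(i) forbidden (parity, ΔS fail)
Total allowed: 3 of 9.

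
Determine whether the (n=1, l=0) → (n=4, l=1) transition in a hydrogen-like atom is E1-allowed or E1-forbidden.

Initial l = 0, final l = 1, so Δl = +1. E1 requires Δl = ±1: satisfied.
All E1 selection rules are satisfied.

allowed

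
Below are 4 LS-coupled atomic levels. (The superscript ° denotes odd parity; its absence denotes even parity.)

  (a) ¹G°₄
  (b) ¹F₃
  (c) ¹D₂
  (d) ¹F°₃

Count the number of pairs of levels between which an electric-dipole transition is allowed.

3

(a)–(b): allowed.
(a)–(c): forbidden (ΔL, ΔJ).
(a)–(d): forbidden (parity).
(b)–(c): forbidden (parity).
(b)–(d): allowed.
(c)–(d): allowed.
Allowed pairs: 3 of 6.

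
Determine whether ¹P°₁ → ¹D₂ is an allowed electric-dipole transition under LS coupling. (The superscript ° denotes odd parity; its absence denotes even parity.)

allowed

Parity must change: odd → even — satisfied.
ΔS = 0: S: 0 → 0 — satisfied.
ΔL = 0, ±1 (not L=0↔0): L: 1 → 2, ΔL = +1 — satisfied.
ΔJ = 0, ±1 (not J=0↔0): J: 1 → 2, ΔJ = +1 — satisfied.
All four E1 rules are satisfied.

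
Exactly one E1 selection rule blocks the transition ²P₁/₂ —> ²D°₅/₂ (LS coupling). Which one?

Reading off the term symbols: S 1/2→1/2, L 1→2, J 1/2→5/2, parity even→odd.
Parity must change: even → odd — passes.
ΔS = 0: S: 1/2 → 1/2 — passes.
ΔL = 0, ±1 (not L=0↔0): L: 1 → 2, ΔL = +1 — passes.
ΔJ = 0, ±1 (not J=0↔0): J: 1/2 → 5/2, ΔJ = +2 — fails.

the ΔJ = 0, ±1 rule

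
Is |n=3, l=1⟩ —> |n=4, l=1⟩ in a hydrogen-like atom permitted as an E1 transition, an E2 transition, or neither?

E2

Δl = 1 − 1 = +0; l_i + l_f = 2.
E1 (Δl = ±1): not satisfied.
E2 (Δl = 0,±2, l_i+l_f ≥ 2): satisfied.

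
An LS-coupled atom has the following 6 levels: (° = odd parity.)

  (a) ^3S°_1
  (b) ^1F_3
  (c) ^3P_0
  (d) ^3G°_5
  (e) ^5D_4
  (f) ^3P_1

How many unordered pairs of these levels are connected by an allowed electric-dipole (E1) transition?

2

(a)–(b): forbidden (ΔS, ΔL, ΔJ).
(a)–(c): allowed.
(a)–(d): forbidden (parity, ΔL, ΔJ).
(a)–(e): forbidden (ΔS, ΔL, ΔJ).
(a)–(f): allowed.
(b)–(c): forbidden (parity, ΔS, ΔL, ΔJ).
(b)–(d): forbidden (ΔS, ΔJ).
(b)–(e): forbidden (parity, ΔS).
(b)–(f): forbidden (parity, ΔS, ΔL, ΔJ).
(c)–(d): forbidden (ΔL, ΔJ).
(c)–(e): forbidden (parity, ΔS, ΔJ).
(c)–(f): forbidden (parity).
(d)–(e): forbidden (ΔS, ΔL).
(d)–(f): forbidden (ΔL, ΔJ).
(e)–(f): forbidden (parity, ΔS, ΔJ).
Allowed pairs: 2 of 15.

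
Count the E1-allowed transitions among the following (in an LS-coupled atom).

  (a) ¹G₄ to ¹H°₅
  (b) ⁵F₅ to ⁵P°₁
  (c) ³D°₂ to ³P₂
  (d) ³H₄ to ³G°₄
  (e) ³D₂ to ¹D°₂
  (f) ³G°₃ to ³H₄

4

(a) allowed
(b) forbidden (ΔL, ΔJ fail)
(c) allowed
(d) allowed
(e) forbidden (ΔS fails)
(f) allowed
Total allowed: 4 of 6.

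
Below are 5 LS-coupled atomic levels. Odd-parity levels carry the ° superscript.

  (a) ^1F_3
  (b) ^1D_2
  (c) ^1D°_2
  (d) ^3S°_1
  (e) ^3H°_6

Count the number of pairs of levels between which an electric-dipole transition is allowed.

(a)–(b): forbidden (parity).
(a)–(c): allowed.
(a)–(d): forbidden (ΔS, ΔL, ΔJ).
(a)–(e): forbidden (ΔS, ΔL, ΔJ).
(b)–(c): allowed.
(b)–(d): forbidden (ΔS, ΔL).
(b)–(e): forbidden (ΔS, ΔL, ΔJ).
(c)–(d): forbidden (parity, ΔS, ΔL).
(c)–(e): forbidden (parity, ΔS, ΔL, ΔJ).
(d)–(e): forbidden (parity, ΔL, ΔJ).
Allowed pairs: 2 of 10.

2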